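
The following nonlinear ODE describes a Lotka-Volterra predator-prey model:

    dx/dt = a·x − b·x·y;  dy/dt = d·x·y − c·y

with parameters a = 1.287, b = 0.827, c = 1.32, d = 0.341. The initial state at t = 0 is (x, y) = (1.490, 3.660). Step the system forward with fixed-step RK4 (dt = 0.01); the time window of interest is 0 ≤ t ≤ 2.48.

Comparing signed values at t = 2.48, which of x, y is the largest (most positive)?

largest component: x

t=0.000: state=(1.490, 3.660)
step 1 (dt=0.01): k1=(-2.592, -2.972), k2=(-2.552, -2.976), k3=(-2.552, -2.975), k4=(-2.512, -2.979); state += dt/6·(k1+2k2+2k3+k4)
t=0.010: state=(1.464, 3.630)
t=0.020: state=(1.440, 3.600)
t=0.030: state=(1.416, 3.571)
continuing one RK4 step at a time; state shown every 10 steps (Δt=0.1):
t=0.100: state=(1.268, 3.361)
t=0.200: state=(1.105, 3.067)
t=0.300: state=(0.987, 2.785)
t=0.400: state=(0.902, 2.520)
t=0.500: state=(0.841, 2.275)
t=0.600: state=(0.800, 2.050)
t=0.700: state=(0.775, 1.845)
t=0.800: state=(0.762, 1.660)
t=0.900: state=(0.761, 1.493)
t=1.000: state=(0.770, 1.343)
t=1.100: state=(0.788, 1.209)
t=1.200: state=(0.815, 1.088)
t=1.300: state=(0.851, 0.981)
t=1.400: state=(0.896, 0.886)
t=1.500: state=(0.951, 0.801)
t=1.600: state=(1.015, 0.726)
t=1.700: state=(1.090, 0.659)
t=1.800: state=(1.177, 0.601)
t=1.900: state=(1.277, 0.549)
t=2.000: state=(1.391, 0.503)
t=2.100: state=(1.520, 0.464)
t=2.200: state=(1.666, 0.429)
t=2.300: state=(1.831, 0.399)
t=2.400: state=(2.017, 0.373)
t=2.480: state=(2.182, 0.356)
compare at T: x=2.182, y=0.356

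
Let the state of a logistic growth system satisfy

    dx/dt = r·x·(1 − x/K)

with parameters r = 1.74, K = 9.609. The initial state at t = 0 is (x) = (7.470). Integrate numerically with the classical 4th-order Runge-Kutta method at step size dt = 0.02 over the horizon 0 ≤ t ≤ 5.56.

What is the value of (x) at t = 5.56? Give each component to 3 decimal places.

t=0.000: state=(7.470)
step 1 (dt=0.02): k1=(2.893), k2=(2.865), k3=(2.866), k4=(2.837); state += dt/6·(k1+2k2+2k3+k4)
t=0.020: state=(7.527)
t=0.040: state=(7.583)
t=0.060: state=(7.639)
continuing one RK4 step at a time; state shown every 10 steps (Δt=0.2):
t=0.200: state=(7.993)
t=0.400: state=(8.409)
t=0.600: state=(8.729)
t=0.800: state=(8.970)
t=1.000: state=(9.149)
t=1.200: state=(9.280)
t=1.400: state=(9.374)
t=1.600: state=(9.442)
t=1.800: state=(9.490)
t=2.000: state=(9.525)
t=2.200: state=(9.550)
t=2.400: state=(9.567)
t=2.600: state=(9.579)
t=2.800: state=(9.588)
t=3.000: state=(9.594)
t=3.200: state=(9.599)
t=3.400: state=(9.602)
t=3.600: state=(9.604)
t=3.800: state=(9.605)
t=4.000: state=(9.606)
t=4.200: state=(9.607)
t=4.400: state=(9.608)
t=4.600: state=(9.608)
t=4.800: state=(9.608)
t=5.000: state=(9.609)
t=5.200: state=(9.609)
t=5.400: state=(9.609)
t=5.560: state=(9.609)

(x) = (9.609)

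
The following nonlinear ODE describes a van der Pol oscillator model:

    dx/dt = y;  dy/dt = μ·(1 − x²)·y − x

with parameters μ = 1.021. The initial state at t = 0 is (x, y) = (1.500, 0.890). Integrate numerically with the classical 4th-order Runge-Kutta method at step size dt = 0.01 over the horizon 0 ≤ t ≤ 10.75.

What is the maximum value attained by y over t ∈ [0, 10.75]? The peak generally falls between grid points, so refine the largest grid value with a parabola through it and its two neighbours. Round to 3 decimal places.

max y = 2.698

t=0.000: state=(1.500, 0.890)
step 1 (dt=0.01): k1=(0.890, -2.636), k2=(0.877, -2.635), k3=(0.877, -2.635), k4=(0.864, -2.634); state += dt/6·(k1+2k2+2k3+k4)
t=0.010: state=(1.509, 0.864)
t=0.020: state=(1.517, 0.837)
t=0.030: state=(1.526, 0.811)
continuing one RK4 step at a time; state shown every 50 steps (Δt=0.5):
t=0.500: state=(1.655, -0.156)
t=1.000: state=(1.443, -0.637)
t=1.500: state=(1.030, -1.035)
t=2.000: state=(0.360, -1.724)
t=2.500: state=(-0.752, -2.621)
t=3.000: state=(-1.810, -1.154)
t=3.500: state=(-1.969, 0.235)
t=4.000: state=(-1.743, 0.606)
t=4.500: state=(-1.380, 0.855)
t=5.000: state=(-0.860, 1.277)
t=5.500: state=(-0.026, 2.151)
t=6.000: state=(1.240, 2.501)
t=6.500: state=(1.976, 0.424)
t=7.000: state=(1.926, -0.423)
t=7.500: state=(1.642, -0.687)
t=8.000: state=(1.236, -0.962)
t=8.500: state=(0.638, -1.498)
t=9.000: state=(-0.349, -2.496)
t=9.500: state=(-1.599, -1.895)
t=10.000: state=(-2.009, -0.005)
t=10.500: state=(-1.849, 0.526)
t=10.750: state=(-1.702, 0.647)
largest grid value and its neighbours: y(5.840)=2.69750, y(5.850)=2.69767, y(5.860)=2.69631
parabola through these three points peaks at t≈5.846 with y≈2.69779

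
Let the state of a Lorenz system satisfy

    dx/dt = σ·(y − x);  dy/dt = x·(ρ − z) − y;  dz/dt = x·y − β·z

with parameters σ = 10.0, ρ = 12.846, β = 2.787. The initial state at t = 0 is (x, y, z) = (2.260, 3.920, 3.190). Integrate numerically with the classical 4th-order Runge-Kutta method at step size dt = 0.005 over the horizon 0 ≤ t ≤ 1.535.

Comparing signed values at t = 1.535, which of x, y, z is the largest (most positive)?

largest component: z

t=0.000: state=(2.260, 3.920, 3.190)
step 1 (dt=0.005): k1=(16.600, 17.903, -0.031), k2=(16.633, 18.259, 0.235), k3=(16.641, 18.257, 0.235), k4=(16.681, 18.612, 0.505); state += dt/6·(k1+2k2+2k3+k4)
t=0.005: state=(2.343, 4.011, 3.191)
t=0.010: state=(2.427, 4.106, 3.195)
t=0.015: state=(2.511, 4.204, 3.202)
continuing one RK4 step at a time; state shown every 10 steps (Δt=0.05):
t=0.050: state=(3.130, 4.989, 3.337)
t=0.100: state=(4.149, 6.385, 3.872)
t=0.150: state=(5.374, 8.030, 4.978)
t=0.200: state=(6.780, 9.697, 6.865)
t=0.250: state=(8.212, 10.915, 9.624)
t=0.300: state=(9.348, 11.041, 12.948)
t=0.350: state=(9.775, 9.699, 15.974)
t=0.400: state=(9.252, 7.293, 17.712)
t=0.450: state=(7.939, 4.810, 17.833)
t=0.500: state=(6.294, 2.997, 16.789)
t=0.550: state=(4.758, 1.989, 15.231)
t=0.600: state=(3.565, 1.572, 13.585)
t=0.650: state=(2.757, 1.498, 12.039)
t=0.700: state=(2.281, 1.607, 10.652)
t=0.750: state=(2.059, 1.824, 9.438)
t=0.800: state=(2.028, 2.125, 8.397)
t=0.850: state=(2.147, 2.518, 7.529)
t=0.900: state=(2.396, 3.022, 6.843)
t=0.950: state=(2.774, 3.663, 6.355)
t=1.000: state=(3.289, 4.463, 6.103)
t=1.050: state=(3.952, 5.434, 6.147)
t=1.100: state=(4.770, 6.552, 6.570)
t=1.150: state=(5.722, 7.728, 7.472)
t=1.200: state=(6.742, 8.771, 8.918)
t=1.250: state=(7.692, 9.390, 10.848)
t=1.300: state=(8.365, 9.288, 12.980)
t=1.350: state=(8.558, 8.374, 14.819)
t=1.400: state=(8.183, 6.903, 15.897)
t=1.450: state=(7.344, 5.351, 16.049)
t=1.500: state=(6.281, 4.107, 15.453)
t=1.535: state=(5.539, 3.502, 14.762)
compare at T: x=5.539, y=3.502, z=14.762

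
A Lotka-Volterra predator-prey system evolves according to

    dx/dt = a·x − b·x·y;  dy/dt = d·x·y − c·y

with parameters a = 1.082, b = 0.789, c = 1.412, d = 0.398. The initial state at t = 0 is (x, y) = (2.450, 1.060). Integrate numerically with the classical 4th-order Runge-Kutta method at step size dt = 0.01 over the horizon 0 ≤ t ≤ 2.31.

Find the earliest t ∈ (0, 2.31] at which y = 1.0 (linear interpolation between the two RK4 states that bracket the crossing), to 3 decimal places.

t = 0.139

t=0.000: state=(2.450, 1.060)
step 1 (dt=0.01): k1=(0.602, -0.463), k2=(0.607, -0.461), k3=(0.607, -0.461), k4=(0.612, -0.459); state += dt/6·(k1+2k2+2k3+k4)
t=0.010: state=(2.456, 1.055)
t=0.020: state=(2.462, 1.051)
t=0.030: state=(2.469, 1.046)
continuing one RK4 step at a time; state shown every 10 steps (Δt=0.1):
t=0.100: state=(2.515, 1.016)
t=0.130: state=(2.537, 1.004)
next step: t=0.140: state=(2.544, 1.000) — y has crossed 1.0
linear interpolation between t=0.130 (1.00365) and t=0.140 (0.99964) → t≈0.139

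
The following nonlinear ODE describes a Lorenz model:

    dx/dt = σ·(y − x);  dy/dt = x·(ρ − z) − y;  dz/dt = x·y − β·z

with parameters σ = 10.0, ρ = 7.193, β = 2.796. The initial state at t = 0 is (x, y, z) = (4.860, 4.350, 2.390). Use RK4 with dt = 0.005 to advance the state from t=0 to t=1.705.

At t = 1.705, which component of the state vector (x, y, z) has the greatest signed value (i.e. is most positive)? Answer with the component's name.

t=0.000: state=(4.860, 4.350, 2.390)
step 1 (dt=0.005): k1=(-5.100, 18.993, 14.459), k2=(-4.498, 18.709, 14.532), k3=(-4.520, 18.716, 14.535), k4=(-3.938, 18.439, 14.610); state += dt/6·(k1+2k2+2k3+k4)
t=0.005: state=(4.837, 4.444, 2.463)
t=0.010: state=(4.820, 4.534, 2.536)
t=0.015: state=(4.809, 4.623, 2.610)
continuing one RK4 step at a time; state shown every 20 steps (Δt=0.1):
t=0.100: state=(5.113, 5.798, 4.022)
t=0.200: state=(5.809, 6.372, 6.003)
t=0.300: state=(6.041, 5.894, 7.781)
t=0.400: state=(5.534, 4.727, 8.588)
t=0.500: state=(4.601, 3.632, 8.320)
t=0.600: state=(3.730, 2.997, 7.468)
t=0.700: state=(3.169, 2.780, 6.496)
t=0.800: state=(2.935, 2.843, 5.648)
t=0.900: state=(2.962, 3.097, 5.028)
t=1.000: state=(3.187, 3.492, 4.683)
t=1.100: state=(3.556, 3.979, 4.642)
t=1.200: state=(4.009, 4.477, 4.914)
t=1.300: state=(4.457, 4.865, 5.457)
t=1.400: state=(4.785, 5.015, 6.138)
t=1.500: state=(4.893, 4.875, 6.747)
t=1.600: state=(4.760, 4.525, 7.088)
t=1.700: state=(4.463, 4.127, 7.095)
t=1.705: state=(4.446, 4.109, 7.088)
compare at T: x=4.446, y=4.109, z=7.088

largest component: z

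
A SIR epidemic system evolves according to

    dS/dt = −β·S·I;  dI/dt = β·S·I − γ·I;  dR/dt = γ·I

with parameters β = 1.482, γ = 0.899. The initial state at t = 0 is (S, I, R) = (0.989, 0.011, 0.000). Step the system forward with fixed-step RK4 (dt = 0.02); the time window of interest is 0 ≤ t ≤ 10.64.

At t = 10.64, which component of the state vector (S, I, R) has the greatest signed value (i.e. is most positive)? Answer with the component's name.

largest component: R

t=0.000: state=(0.989, 0.011, 0.000)
step 1 (dt=0.02): k1=(-0.016, 0.006, 0.010), k2=(-0.016, 0.006, 0.010), k3=(-0.016, 0.006, 0.010), k4=(-0.016, 0.006, 0.010); state += dt/6·(k1+2k2+2k3+k4)
t=0.020: state=(0.989, 0.011, 0.000)
t=0.040: state=(0.988, 0.011, 0.000)
t=0.060: state=(0.988, 0.011, 0.001)
continuing one RK4 step at a time; state shown every 25 steps (Δt=0.5):
t=0.500: state=(0.980, 0.015, 0.006)
t=1.000: state=(0.968, 0.019, 0.013)
t=1.500: state=(0.952, 0.025, 0.023)
t=2.000: state=(0.932, 0.032, 0.036)
t=2.500: state=(0.908, 0.040, 0.052)
t=3.000: state=(0.878, 0.050, 0.072)
t=3.500: state=(0.843, 0.060, 0.097)
t=4.000: state=(0.803, 0.071, 0.126)
t=4.500: state=(0.760, 0.080, 0.160)
t=5.000: state=(0.714, 0.088, 0.198)
t=5.500: state=(0.667, 0.094, 0.239)
t=6.000: state=(0.621, 0.097, 0.282)
t=6.500: state=(0.578, 0.096, 0.326)
t=7.000: state=(0.539, 0.093, 0.368)
t=7.500: state=(0.504, 0.087, 0.409)
t=8.000: state=(0.474, 0.080, 0.446)
t=8.500: state=(0.448, 0.072, 0.480)
t=9.000: state=(0.426, 0.063, 0.511)
t=9.500: state=(0.408, 0.055, 0.537)
t=10.000: state=(0.393, 0.047, 0.560)
t=10.500: state=(0.380, 0.040, 0.580)
t=10.640: state=(0.377, 0.038, 0.584)
compare at T: S=0.377, I=0.038, R=0.584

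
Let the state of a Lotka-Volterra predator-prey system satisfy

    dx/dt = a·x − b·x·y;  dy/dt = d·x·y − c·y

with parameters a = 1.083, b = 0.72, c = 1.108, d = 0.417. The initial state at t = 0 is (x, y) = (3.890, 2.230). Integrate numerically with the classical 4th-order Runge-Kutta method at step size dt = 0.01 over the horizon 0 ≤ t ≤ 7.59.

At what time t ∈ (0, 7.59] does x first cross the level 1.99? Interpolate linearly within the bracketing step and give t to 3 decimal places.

t=0.000: state=(3.890, 2.230)
step 1 (dt=0.01): k1=(-2.033, 1.147), k2=(-2.044, 1.140), k3=(-2.043, 1.140), k4=(-2.054, 1.133); state += dt/6·(k1+2k2+2k3+k4)
t=0.010: state=(3.870, 2.241)
t=0.020: state=(3.849, 2.253)
t=0.030: state=(3.828, 2.264)
continuing one RK4 step at a time; state shown every 25 steps (Δt=0.25):
t=0.250: state=(3.336, 2.465)
t=0.500: state=(2.774, 2.569)
t=0.750: state=(2.293, 2.534)
t=0.950: state=(1.992, 2.426)
next step: t=0.960: state=(1.978, 2.419) — x has crossed 1.99
linear interpolation between t=0.950 (1.99151) and t=0.960 (1.97839) → t≈0.951

t = 0.951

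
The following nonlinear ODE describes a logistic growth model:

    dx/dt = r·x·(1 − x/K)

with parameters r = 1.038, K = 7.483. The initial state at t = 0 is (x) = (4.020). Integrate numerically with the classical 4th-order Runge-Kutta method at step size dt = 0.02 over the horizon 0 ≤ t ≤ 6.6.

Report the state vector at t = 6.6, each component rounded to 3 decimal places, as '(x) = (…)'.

t=0.000: state=(4.020)
step 1 (dt=0.02): k1=(1.931), k2=(1.930), k3=(1.930), k4=(1.928); state += dt/6·(k1+2k2+2k3+k4)
t=0.020: state=(4.059)
t=0.040: state=(4.097)
t=0.060: state=(4.136)
continuing one RK4 step at a time; state shown every 25 steps (Δt=0.5):
t=0.500: state=(4.947)
t=1.000: state=(5.734)
t=1.500: state=(6.333)
t=2.000: state=(6.753)
t=2.500: state=(7.031)
t=3.000: state=(7.207)
t=3.500: state=(7.316)
t=4.000: state=(7.383)
t=4.500: state=(7.423)
t=5.000: state=(7.447)
t=5.500: state=(7.462)
t=6.000: state=(7.470)
t=6.500: state=(7.475)
t=6.600: state=(7.476)

(x) = (7.476)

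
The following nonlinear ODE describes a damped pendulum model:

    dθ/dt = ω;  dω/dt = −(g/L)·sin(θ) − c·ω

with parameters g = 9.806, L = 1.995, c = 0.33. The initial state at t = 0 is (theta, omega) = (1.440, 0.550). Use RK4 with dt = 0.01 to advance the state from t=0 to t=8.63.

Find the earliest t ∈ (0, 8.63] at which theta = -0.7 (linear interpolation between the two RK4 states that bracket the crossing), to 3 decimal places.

t=0.000: state=(1.440, 0.550)
step 1 (dt=0.01): k1=(0.550, -5.055), k2=(0.525, -5.048), k3=(0.525, -5.048), k4=(0.500, -5.041); state += dt/6·(k1+2k2+2k3+k4)
t=0.010: state=(1.445, 0.500)
t=0.020: state=(1.450, 0.449)
t=0.030: state=(1.454, 0.399)
continuing one RK4 step at a time; state shown every 50 steps (Δt=0.5):
t=0.500: state=(1.118, -1.742)
t=1.000: state=(-0.070, -2.580)
t=1.270: state=(-0.687, -1.874)
next step: t=1.280: state=(-0.705, -1.836) — theta has crossed -0.7
linear interpolation between t=1.270 (-0.68690) and t=1.280 (-0.70546) → t≈1.277

t = 1.277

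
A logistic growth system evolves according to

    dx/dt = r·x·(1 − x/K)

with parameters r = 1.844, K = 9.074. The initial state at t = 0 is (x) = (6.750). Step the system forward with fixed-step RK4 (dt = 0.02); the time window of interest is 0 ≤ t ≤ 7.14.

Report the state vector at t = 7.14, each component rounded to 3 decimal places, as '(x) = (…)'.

(x) = (9.074)

t=0.000: state=(6.750)
step 1 (dt=0.02): k1=(3.188), k2=(3.159), k3=(3.159), k4=(3.130); state += dt/6·(k1+2k2+2k3+k4)
t=0.020: state=(6.813)
t=0.040: state=(6.875)
t=0.060: state=(6.936)
continuing one RK4 step at a time; state shown every 25 steps (Δt=0.5):
t=0.500: state=(7.981)
t=1.000: state=(8.605)
t=1.500: state=(8.882)
t=2.000: state=(8.996)
t=2.500: state=(9.043)
t=3.000: state=(9.062)
t=3.500: state=(9.069)
t=4.000: state=(9.072)
t=4.500: state=(9.073)
t=5.000: state=(9.074)
t=5.500: state=(9.074)
t=6.000: state=(9.074)
t=6.500: state=(9.074)
t=7.000: state=(9.074)
t=7.140: state=(9.074)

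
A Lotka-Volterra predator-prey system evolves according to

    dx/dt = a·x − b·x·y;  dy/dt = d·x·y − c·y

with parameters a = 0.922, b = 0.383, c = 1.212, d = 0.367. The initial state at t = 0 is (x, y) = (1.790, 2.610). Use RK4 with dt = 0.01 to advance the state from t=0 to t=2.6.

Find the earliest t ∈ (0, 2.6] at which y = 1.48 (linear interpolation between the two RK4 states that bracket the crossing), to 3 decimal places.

t=0.000: state=(1.790, 2.610)
step 1 (dt=0.01): k1=(-0.139, -1.449), k2=(-0.134, -1.445), k3=(-0.134, -1.445), k4=(-0.129, -1.442); state += dt/6·(k1+2k2+2k3+k4)
t=0.010: state=(1.789, 2.596)
t=0.020: state=(1.787, 2.581)
t=0.030: state=(1.786, 2.567)
continuing one RK4 step at a time; state shown every 10 steps (Δt=0.1):
t=0.100: state=(1.781, 2.469)
t=0.200: state=(1.781, 2.334)
t=0.300: state=(1.791, 2.208)
t=0.400: state=(1.809, 2.090)
t=0.500: state=(1.835, 1.979)
t=0.600: state=(1.869, 1.876)
t=0.700: state=(1.911, 1.781)
t=0.800: state=(1.960, 1.694)
t=0.900: state=(2.018, 1.615)
t=1.000: state=(2.083, 1.542)
t=1.090: state=(2.148, 1.483)
next step: t=1.100: state=(2.156, 1.476) — y has crossed 1.48
linear interpolation between t=1.090 (1.48265) and t=1.100 (1.47640) → t≈1.094

t = 1.094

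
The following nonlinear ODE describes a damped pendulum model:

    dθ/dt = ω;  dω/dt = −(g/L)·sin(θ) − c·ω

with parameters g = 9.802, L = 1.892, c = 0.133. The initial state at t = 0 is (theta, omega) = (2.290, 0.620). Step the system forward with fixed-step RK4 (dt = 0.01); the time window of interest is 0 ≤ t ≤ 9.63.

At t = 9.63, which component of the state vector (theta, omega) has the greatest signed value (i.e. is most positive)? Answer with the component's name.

t=0.000: state=(2.290, 0.620)
step 1 (dt=0.01): k1=(0.620, -3.980), k2=(0.600, -3.967), k3=(0.600, -3.967), k4=(0.580, -3.954); state += dt/6·(k1+2k2+2k3+k4)
t=0.010: state=(2.296, 0.580)
t=0.020: state=(2.302, 0.541)
t=0.030: state=(2.307, 0.502)
continuing one RK4 step at a time; state shown every 50 steps (Δt=0.5):
t=0.500: state=(2.124, -1.310)
t=1.000: state=(0.896, -3.573)
t=1.500: state=(-0.982, -3.189)
t=2.000: state=(-1.920, -0.570)
t=2.500: state=(-1.600, 1.856)
t=3.000: state=(-0.143, 3.583)
t=3.500: state=(1.348, 1.910)
t=4.000: state=(1.642, -0.706)
t=4.500: state=(0.687, -2.950)
t=5.000: state=(-0.838, -2.526)
t=5.500: state=(-1.489, -0.012)
t=6.000: state=(-0.877, 2.349)
t=6.500: state=(0.511, 2.627)
t=7.000: state=(1.308, 0.394)
t=7.500: state=(0.896, -1.947)
t=8.000: state=(-0.343, -2.500)
t=8.500: state=(-1.155, -0.528)
t=9.000: state=(-0.835, 1.714)
t=9.500: state=(0.283, 2.294)
t=9.630: state=(0.563, 1.980)
compare at T: theta=0.563, omega=1.980

largest component: omega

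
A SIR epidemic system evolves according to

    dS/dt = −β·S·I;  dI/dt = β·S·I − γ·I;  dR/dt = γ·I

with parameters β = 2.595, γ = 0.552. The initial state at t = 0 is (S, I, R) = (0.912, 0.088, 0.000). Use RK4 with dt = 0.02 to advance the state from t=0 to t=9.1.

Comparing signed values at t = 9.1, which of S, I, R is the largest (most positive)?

t=0.000: state=(0.912, 0.088, 0.000)
step 1 (dt=0.02): k1=(-0.208, 0.160, 0.049), k2=(-0.212, 0.162, 0.049), k3=(-0.212, 0.162, 0.049), k4=(-0.215, 0.165, 0.050); state += dt/6·(k1+2k2+2k3+k4)
t=0.020: state=(0.908, 0.091, 0.001)
t=0.040: state=(0.903, 0.095, 0.002)
t=0.060: state=(0.899, 0.098, 0.003)
continuing one RK4 step at a time; state shown every 25 steps (Δt=0.5):
t=0.500: state=(0.762, 0.200, 0.038)
t=1.000: state=(0.533, 0.353, 0.114)
t=1.500: state=(0.311, 0.460, 0.229)
t=2.000: state=(0.168, 0.472, 0.359)
t=2.500: state=(0.094, 0.422, 0.484)
t=3.000: state=(0.057, 0.352, 0.591)
t=3.500: state=(0.038, 0.284, 0.678)
t=4.000: state=(0.027, 0.225, 0.748)
t=4.500: state=(0.021, 0.176, 0.803)
t=5.000: state=(0.017, 0.137, 0.846)
t=5.500: state=(0.015, 0.106, 0.880)
t=6.000: state=(0.013, 0.082, 0.905)
t=6.500: state=(0.012, 0.063, 0.925)
t=7.000: state=(0.011, 0.049, 0.941)
t=7.500: state=(0.010, 0.037, 0.952)
t=8.000: state=(0.010, 0.029, 0.961)
t=8.500: state=(0.010, 0.022, 0.968)
t=9.000: state=(0.009, 0.017, 0.974)
t=9.100: state=(0.009, 0.016, 0.975)
compare at T: S=0.009, I=0.016, R=0.975

largest component: R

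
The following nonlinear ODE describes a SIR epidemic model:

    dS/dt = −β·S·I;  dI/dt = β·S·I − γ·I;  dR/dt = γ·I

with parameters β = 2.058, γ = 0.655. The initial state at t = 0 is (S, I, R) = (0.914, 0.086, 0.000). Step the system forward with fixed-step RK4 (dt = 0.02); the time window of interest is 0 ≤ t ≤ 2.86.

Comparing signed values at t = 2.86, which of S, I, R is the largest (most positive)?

t=0.000: state=(0.914, 0.086, 0.000)
step 1 (dt=0.02): k1=(-0.162, 0.105, 0.056), k2=(-0.163, 0.106, 0.057), k3=(-0.163, 0.106, 0.057), k4=(-0.165, 0.107, 0.058); state += dt/6·(k1+2k2+2k3+k4)
t=0.020: state=(0.911, 0.088, 0.001)
t=0.040: state=(0.907, 0.090, 0.002)
t=0.060: state=(0.904, 0.093, 0.004)
continuing one RK4 step at a time; state shown every 5 steps (Δt=0.1):
t=0.100: state=(0.897, 0.097, 0.006)
t=0.200: state=(0.878, 0.109, 0.013)
t=0.300: state=(0.858, 0.122, 0.020)
t=0.400: state=(0.835, 0.136, 0.029)
t=0.500: state=(0.811, 0.151, 0.038)
t=0.600: state=(0.785, 0.167, 0.049)
t=0.700: state=(0.757, 0.183, 0.060)
t=0.800: state=(0.728, 0.200, 0.073)
t=0.900: state=(0.697, 0.217, 0.086)
t=1.000: state=(0.666, 0.233, 0.101)
t=1.100: state=(0.633, 0.250, 0.117)
t=1.200: state=(0.601, 0.266, 0.134)
t=1.300: state=(0.568, 0.281, 0.152)
t=1.400: state=(0.535, 0.295, 0.170)
t=1.500: state=(0.503, 0.307, 0.190)
t=1.600: state=(0.472, 0.318, 0.211)
t=1.700: state=(0.441, 0.327, 0.232)
t=1.800: state=(0.412, 0.334, 0.253)
t=1.900: state=(0.385, 0.340, 0.275)
t=2.000: state=(0.358, 0.344, 0.298)
t=2.100: state=(0.334, 0.346, 0.320)
t=2.200: state=(0.311, 0.346, 0.343)
t=2.300: state=(0.290, 0.345, 0.366)
t=2.400: state=(0.270, 0.342, 0.388)
t=2.500: state=(0.252, 0.338, 0.411)
t=2.600: state=(0.235, 0.333, 0.432)
t=2.700: state=(0.219, 0.326, 0.454)
t=2.800: state=(0.205, 0.319, 0.475)
t=2.860: state=(0.197, 0.315, 0.488)
compare at T: S=0.197, I=0.315, R=0.488

largest component: R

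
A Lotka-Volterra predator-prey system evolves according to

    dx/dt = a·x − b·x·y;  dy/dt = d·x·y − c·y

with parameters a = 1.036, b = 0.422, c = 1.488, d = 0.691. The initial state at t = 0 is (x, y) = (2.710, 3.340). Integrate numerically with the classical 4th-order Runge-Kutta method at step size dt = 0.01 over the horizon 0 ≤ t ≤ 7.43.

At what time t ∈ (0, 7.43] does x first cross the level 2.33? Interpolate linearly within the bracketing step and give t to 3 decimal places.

t = 0.338

t=0.000: state=(2.710, 3.340)
step 1 (dt=0.01): k1=(-1.012, 1.285), k2=(-1.018, 1.275), k3=(-1.018, 1.275), k4=(-1.023, 1.266); state += dt/6·(k1+2k2+2k3+k4)
t=0.010: state=(2.700, 3.353)
t=0.020: state=(2.690, 3.365)
t=0.030: state=(2.679, 3.378)
continuing one RK4 step at a time; state shown every 25 steps (Δt=0.25):
t=0.250: state=(2.433, 3.592)
t=0.330: state=(2.339, 3.639)
next step: t=0.340: state=(2.327, 3.643) — x has crossed 2.33
linear interpolation between t=0.330 (2.33907) and t=0.340 (2.32739) → t≈0.338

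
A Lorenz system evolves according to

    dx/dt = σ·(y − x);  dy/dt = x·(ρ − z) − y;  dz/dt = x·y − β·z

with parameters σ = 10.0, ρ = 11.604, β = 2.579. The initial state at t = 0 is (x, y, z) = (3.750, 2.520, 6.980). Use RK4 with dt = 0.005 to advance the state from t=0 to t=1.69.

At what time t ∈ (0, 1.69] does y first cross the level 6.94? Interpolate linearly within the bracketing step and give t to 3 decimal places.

t=0.000: state=(3.750, 2.520, 6.980)
step 1 (dt=0.005): k1=(-12.300, 14.820, -8.551), k2=(-11.622, 14.720, -8.436), k3=(-11.641, 14.727, -8.433), k4=(-10.982, 14.633, -8.318); state += dt/6·(k1+2k2+2k3+k4)
t=0.005: state=(3.692, 2.594, 6.938)
t=0.010: state=(3.640, 2.666, 6.897)
t=0.015: state=(3.594, 2.738, 6.857)
continuing one RK4 step at a time; state shown every 20 steps (Δt=0.1):
t=0.100: state=(3.492, 3.927, 6.390)
t=0.200: state=(4.321, 5.464, 6.552)
t=0.290: state=(5.500, 6.913, 7.664)
next step: t=0.295: state=(5.570, 6.986, 7.757) — y has crossed 6.94
linear interpolation between t=0.290 (6.91274) and t=0.295 (6.98576) → t≈0.292

t = 0.292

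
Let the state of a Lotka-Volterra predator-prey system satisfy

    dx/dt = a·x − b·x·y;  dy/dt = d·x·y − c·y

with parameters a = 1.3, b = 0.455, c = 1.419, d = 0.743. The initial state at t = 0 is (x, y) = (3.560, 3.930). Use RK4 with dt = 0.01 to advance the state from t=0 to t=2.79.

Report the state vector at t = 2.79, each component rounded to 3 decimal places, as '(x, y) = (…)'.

(x, y) = (1.187, 1.371)

t=0.000: state=(3.560, 3.930)
step 1 (dt=0.01): k1=(-1.738, 4.818), k2=(-1.773, 4.823), k3=(-1.772, 4.822), k4=(-1.807, 4.825); state += dt/6·(k1+2k2+2k3+k4)
t=0.010: state=(3.542, 3.978)
t=0.020: state=(3.524, 4.026)
t=0.030: state=(3.505, 4.075)
continuing one RK4 step at a time; state shown every 10 steps (Δt=0.1):
t=0.100: state=(3.353, 4.410)
t=0.200: state=(3.092, 4.864)
t=0.300: state=(2.796, 5.253)
t=0.400: state=(2.490, 5.547)
t=0.500: state=(2.193, 5.727)
t=0.600: state=(1.921, 5.789)
t=0.700: state=(1.682, 5.742)
t=0.800: state=(1.480, 5.602)
t=0.900: state=(1.312, 5.391)
t=1.000: state=(1.176, 5.130)
t=1.100: state=(1.067, 4.837)
t=1.200: state=(0.982, 4.529)
t=1.300: state=(0.917, 4.216)
t=1.400: state=(0.868, 3.909)
t=1.500: state=(0.833, 3.613)
t=1.600: state=(0.810, 3.332)
t=1.700: state=(0.798, 3.069)
t=1.800: state=(0.794, 2.825)
t=1.900: state=(0.800, 2.601)
t=2.000: state=(0.813, 2.396)
t=2.100: state=(0.834, 2.210)
t=2.200: state=(0.862, 2.042)
t=2.300: state=(0.898, 1.892)
t=2.400: state=(0.941, 1.757)
t=2.500: state=(0.992, 1.638)
t=2.600: state=(1.051, 1.533)
t=2.700: state=(1.119, 1.442)
t=2.790: state=(1.187, 1.371)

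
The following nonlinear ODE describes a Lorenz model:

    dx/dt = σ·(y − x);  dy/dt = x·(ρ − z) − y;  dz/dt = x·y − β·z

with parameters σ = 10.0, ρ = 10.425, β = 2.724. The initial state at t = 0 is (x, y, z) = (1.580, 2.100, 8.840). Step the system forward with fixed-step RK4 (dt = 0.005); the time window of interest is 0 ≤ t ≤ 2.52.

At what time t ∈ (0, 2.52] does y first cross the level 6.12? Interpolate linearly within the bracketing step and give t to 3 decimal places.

t=0.000: state=(1.580, 2.100, 8.840)
step 1 (dt=0.005): k1=(5.200, 0.404, -20.762), k2=(5.080, 0.507, -20.592), k3=(5.086, 0.505, -20.593), k4=(4.971, 0.607, -20.424); state += dt/6·(k1+2k2+2k3+k4)
t=0.005: state=(1.605, 2.103, 8.737)
t=0.010: state=(1.630, 2.106, 8.636)
t=0.015: state=(1.653, 2.111, 8.536)
continuing one RK4 step at a time; state shown every 20 steps (Δt=0.1):
t=0.100: state=(1.976, 2.338, 7.078)
t=0.200: state=(2.410, 2.949, 5.895)
t=0.300: state=(3.095, 3.940, 5.319)
t=0.400: state=(4.112, 5.296, 5.517)
t=0.450: state=(4.738, 6.048, 5.992)
next step: t=0.455: state=(4.804, 6.123, 6.055) — y has crossed 6.12
linear interpolation between t=0.450 (6.04842) and t=0.455 (6.12300) → t≈0.455

t = 0.455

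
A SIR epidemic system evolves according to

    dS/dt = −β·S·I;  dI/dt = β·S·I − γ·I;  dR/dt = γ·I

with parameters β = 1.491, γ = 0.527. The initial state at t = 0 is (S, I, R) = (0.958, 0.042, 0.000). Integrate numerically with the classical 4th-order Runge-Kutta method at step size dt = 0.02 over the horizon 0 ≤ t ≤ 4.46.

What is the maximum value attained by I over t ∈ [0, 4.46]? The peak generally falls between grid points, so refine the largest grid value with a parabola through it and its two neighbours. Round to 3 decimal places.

t=0.000: state=(0.958, 0.042, 0.000)
step 1 (dt=0.02): k1=(-0.060, 0.038, 0.022), k2=(-0.060, 0.038, 0.022), k3=(-0.060, 0.038, 0.022), k4=(-0.061, 0.038, 0.023); state += dt/6·(k1+2k2+2k3+k4)
t=0.020: state=(0.957, 0.043, 0.000)
t=0.040: state=(0.956, 0.044, 0.001)
t=0.060: state=(0.954, 0.044, 0.001)
continuing one RK4 step at a time; state shown every 10 steps (Δt=0.2):
t=0.200: state=(0.945, 0.050, 0.005)
t=0.400: state=(0.930, 0.060, 0.011)
t=0.600: state=(0.912, 0.071, 0.017)
t=0.800: state=(0.891, 0.083, 0.026)
t=1.000: state=(0.867, 0.097, 0.035)
t=1.200: state=(0.841, 0.113, 0.046)
t=1.400: state=(0.811, 0.130, 0.059)
t=1.600: state=(0.778, 0.149, 0.074)
t=1.800: state=(0.742, 0.168, 0.090)
t=2.000: state=(0.704, 0.187, 0.109)
t=2.200: state=(0.663, 0.207, 0.130)
t=2.400: state=(0.622, 0.225, 0.153)
t=2.600: state=(0.580, 0.243, 0.177)
t=2.800: state=(0.538, 0.258, 0.204)
t=3.000: state=(0.497, 0.271, 0.232)
t=3.200: state=(0.458, 0.281, 0.261)
t=3.400: state=(0.421, 0.288, 0.291)
t=3.600: state=(0.386, 0.293, 0.321)
t=3.800: state=(0.354, 0.294, 0.352)
t=4.000: state=(0.324, 0.293, 0.383)
t=4.200: state=(0.297, 0.289, 0.414)
t=4.400: state=(0.273, 0.283, 0.444)
t=4.460: state=(0.266, 0.281, 0.453)
largest grid value and its neighbours: I(3.780)=0.29410, I(3.800)=0.29412, I(3.820)=0.29411
parabola through these three points peaks at t≈3.800 with I≈0.29412

max I = 0.294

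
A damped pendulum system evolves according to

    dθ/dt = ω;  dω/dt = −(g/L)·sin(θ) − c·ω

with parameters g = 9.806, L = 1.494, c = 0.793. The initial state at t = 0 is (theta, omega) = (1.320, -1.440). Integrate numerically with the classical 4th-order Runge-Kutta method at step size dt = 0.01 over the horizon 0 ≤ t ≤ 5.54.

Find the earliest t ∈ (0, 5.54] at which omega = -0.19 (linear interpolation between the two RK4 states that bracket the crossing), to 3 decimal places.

t = 1.101

t=0.000: state=(1.320, -1.440)
step 1 (dt=0.01): k1=(-1.440, -5.216), k2=(-1.466, -5.184), k3=(-1.466, -5.184), k4=(-1.492, -5.151); state += dt/6·(k1+2k2+2k3+k4)
t=0.010: state=(1.305, -1.492)
t=0.020: state=(1.290, -1.543)
t=0.030: state=(1.274, -1.593)
continuing one RK4 step at a time; state shown every 20 steps (Δt=0.2):
t=0.200: state=(0.938, -2.324)
t=0.400: state=(0.422, -2.738)
t=0.600: state=(-0.114, -2.507)
t=0.800: state=(-0.544, -1.729)
t=1.000: state=(-0.789, -0.707)
t=1.100: state=(-0.834, -0.194)
next step: t=1.110: state=(-0.836, -0.144) — omega has crossed -0.19
linear interpolation between t=1.100 (-0.19364) and t=1.110 (-0.14364) → t≈1.101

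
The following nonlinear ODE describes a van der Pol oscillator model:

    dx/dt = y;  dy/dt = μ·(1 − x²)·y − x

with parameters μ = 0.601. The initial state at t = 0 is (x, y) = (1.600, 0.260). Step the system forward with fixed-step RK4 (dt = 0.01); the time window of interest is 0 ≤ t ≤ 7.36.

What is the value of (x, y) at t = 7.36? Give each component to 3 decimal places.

t=0.000: state=(1.600, 0.260)
step 1 (dt=0.01): k1=(0.260, -1.844), k2=(0.251, -1.837), k3=(0.251, -1.837), k4=(0.242, -1.830); state += dt/6·(k1+2k2+2k3+k4)
t=0.010: state=(1.603, 0.242)
t=0.020: state=(1.605, 0.223)
t=0.030: state=(1.607, 0.205)
continuing one RK4 step at a time; state shown every 25 steps (Δt=0.25):
t=0.250: state=(1.611, -0.154)
t=0.500: state=(1.531, -0.477)
t=0.750: state=(1.378, -0.740)
t=1.000: state=(1.163, -0.979)
t=1.250: state=(0.887, -1.227)
t=1.500: state=(0.547, -1.505)
t=1.750: state=(0.133, -1.808)
t=2.000: state=(-0.354, -2.065)
t=2.250: state=(-0.881, -2.099)
t=2.500: state=(-1.369, -1.732)
t=2.750: state=(-1.720, -1.048)
t=3.000: state=(-1.893, -0.357)
t=3.250: state=(-1.914, 0.155)
t=3.500: state=(-1.830, 0.498)
t=3.750: state=(-1.674, 0.742)
t=4.000: state=(-1.462, 0.949)
t=4.250: state=(-1.199, 1.160)
t=4.500: state=(-0.879, 1.404)
t=4.750: state=(-0.492, 1.698)
t=5.000: state=(-0.027, 2.020)
t=5.250: state=(0.511, 2.257)
t=5.500: state=(1.075, 2.176)
t=5.750: state=(1.559, 1.625)
t=6.000: state=(1.866, 0.833)
t=6.250: state=(1.985, 0.154)
t=6.500: state=(1.963, -0.302)
t=6.750: state=(1.848, -0.598)
t=7.000: state=(1.670, -0.815)
t=7.250: state=(1.442, -1.010)
t=7.360: state=(1.326, -1.098)

(x, y) = (1.326, -1.098)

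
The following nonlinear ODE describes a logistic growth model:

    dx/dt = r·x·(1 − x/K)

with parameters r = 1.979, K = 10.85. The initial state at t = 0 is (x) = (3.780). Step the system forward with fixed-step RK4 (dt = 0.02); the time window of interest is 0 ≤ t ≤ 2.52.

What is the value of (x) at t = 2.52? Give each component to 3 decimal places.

t=0.000: state=(3.780)
step 1 (dt=0.02): k1=(4.874), k2=(4.903), k3=(4.903), k4=(4.932); state += dt/6·(k1+2k2+2k3+k4)
t=0.020: state=(3.878)
t=0.040: state=(3.977)
t=0.060: state=(4.077)
continuing one RK4 step at a time; state shown every 5 steps (Δt=0.1):
t=0.100: state=(4.281)
t=0.200: state=(4.803)
t=0.300: state=(5.337)
t=0.400: state=(5.873)
t=0.500: state=(6.400)
t=0.600: state=(6.909)
t=0.700: state=(7.391)
t=0.800: state=(7.839)
t=0.900: state=(8.251)
t=1.000: state=(8.621)
t=1.100: state=(8.952)
t=1.200: state=(9.242)
t=1.300: state=(9.495)
t=1.400: state=(9.712)
t=1.500: state=(9.899)
t=1.600: state=(10.057)
t=1.700: state=(10.191)
t=1.800: state=(10.303)
t=1.900: state=(10.397)
t=2.000: state=(10.476)
t=2.100: state=(10.541)
t=2.200: state=(10.595)
t=2.300: state=(10.640)
t=2.400: state=(10.677)
t=2.500: state=(10.708)
t=2.520: state=(10.713)

(x) = (10.713)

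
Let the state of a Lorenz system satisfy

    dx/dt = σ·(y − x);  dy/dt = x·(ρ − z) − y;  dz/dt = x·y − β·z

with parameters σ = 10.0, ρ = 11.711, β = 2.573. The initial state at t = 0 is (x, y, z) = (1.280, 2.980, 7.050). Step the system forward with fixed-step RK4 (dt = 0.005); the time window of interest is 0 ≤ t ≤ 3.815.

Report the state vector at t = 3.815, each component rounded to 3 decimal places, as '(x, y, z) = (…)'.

t=0.000: state=(1.280, 2.980, 7.050)
step 1 (dt=0.005): k1=(17.000, 2.986, -14.325), k2=(16.650, 3.224, -14.097), k3=(16.664, 3.219, -14.100), k4=(16.328, 3.454, -13.874); state += dt/6·(k1+2k2+2k3+k4)
t=0.005: state=(1.363, 2.996, 6.980)
t=0.010: state=(1.443, 3.015, 6.911)
t=0.015: state=(1.520, 3.035, 6.845)
continuing one RK4 step at a time; state shown every 40 steps (Δt=0.2):
t=0.200: state=(3.772, 5.101, 5.909)
t=0.400: state=(6.862, 8.256, 9.583)
t=0.600: state=(6.986, 5.609, 14.281)
t=0.800: state=(3.965, 2.912, 11.753)
t=1.000: state=(3.206, 3.395, 8.602)
t=1.200: state=(4.402, 5.352, 7.715)
t=1.400: state=(6.432, 7.213, 10.314)
t=1.600: state=(6.351, 5.508, 13.017)
t=1.800: state=(4.465, 3.764, 11.431)
t=2.000: state=(3.980, 4.163, 9.270)
t=2.200: state=(4.948, 5.645, 8.964)
t=2.400: state=(6.165, 6.481, 10.928)
t=2.600: state=(5.795, 5.208, 12.181)
t=2.800: state=(4.656, 4.276, 10.972)
t=3.000: state=(4.506, 4.716, 9.655)
t=3.200: state=(5.270, 5.732, 9.801)
t=3.400: state=(5.890, 5.944, 11.157)
t=3.600: state=(5.451, 5.057, 11.590)
t=3.800: state=(4.801, 4.628, 10.683)
t=3.815: state=(4.777, 4.635, 10.605)

(x, y, z) = (4.777, 4.635, 10.605)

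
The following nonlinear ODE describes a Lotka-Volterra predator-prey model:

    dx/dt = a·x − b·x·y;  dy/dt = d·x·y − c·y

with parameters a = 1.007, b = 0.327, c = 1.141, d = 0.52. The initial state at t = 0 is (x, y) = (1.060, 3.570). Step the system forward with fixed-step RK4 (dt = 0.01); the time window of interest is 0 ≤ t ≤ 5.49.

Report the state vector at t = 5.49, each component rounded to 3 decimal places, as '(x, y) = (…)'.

t=0.000: state=(1.060, 3.570)
step 1 (dt=0.01): k1=(-0.170, -2.106), k2=(-0.166, -2.101), k3=(-0.166, -2.101), k4=(-0.162, -2.096); state += dt/6·(k1+2k2+2k3+k4)
t=0.010: state=(1.058, 3.549)
t=0.020: state=(1.057, 3.528)
t=0.030: state=(1.055, 3.507)
continuing one RK4 step at a time; state shown every 20 steps (Δt=0.2):
t=0.200: state=(1.040, 3.169)
t=0.400: state=(1.047, 2.811)
t=0.600: state=(1.076, 2.498)
t=0.800: state=(1.128, 2.229)
t=1.000: state=(1.202, 2.003)
t=1.200: state=(1.298, 1.815)
t=1.400: state=(1.417, 1.663)
t=1.600: state=(1.561, 1.545)
t=1.800: state=(1.731, 1.459)
t=2.000: state=(1.928, 1.405)
t=2.200: state=(2.153, 1.382)
t=2.400: state=(2.405, 1.394)
t=2.600: state=(2.682, 1.445)
t=2.800: state=(2.976, 1.544)
t=3.000: state=(3.274, 1.701)
t=3.200: state=(3.558, 1.932)
t=3.400: state=(3.797, 2.255)
t=3.600: state=(3.953, 2.688)
t=3.800: state=(3.986, 3.238)
t=4.000: state=(3.864, 3.882)
t=4.200: state=(3.587, 4.557)
t=4.400: state=(3.190, 5.164)
t=4.600: state=(2.741, 5.596)
t=4.800: state=(2.307, 5.789)
t=5.000: state=(1.933, 5.741)
t=5.200: state=(1.636, 5.498)
t=5.400: state=(1.413, 5.125)
t=5.490: state=(1.334, 4.932)

(x, y) = (1.334, 4.932)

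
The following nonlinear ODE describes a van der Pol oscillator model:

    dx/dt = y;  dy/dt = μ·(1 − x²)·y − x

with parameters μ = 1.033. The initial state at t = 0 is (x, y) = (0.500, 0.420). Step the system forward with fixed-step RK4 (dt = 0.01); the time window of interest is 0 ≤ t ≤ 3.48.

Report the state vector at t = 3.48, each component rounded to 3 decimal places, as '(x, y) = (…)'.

t=0.000: state=(0.500, 0.420)
step 1 (dt=0.01): k1=(0.420, -0.175), k2=(0.419, -0.178), k3=(0.419, -0.178), k4=(0.418, -0.182); state += dt/6·(k1+2k2+2k3+k4)
t=0.010: state=(0.504, 0.418)
t=0.020: state=(0.508, 0.416)
t=0.030: state=(0.513, 0.414)
continuing one RK4 step at a time; state shown every 20 steps (Δt=0.2):
t=0.200: state=(0.580, 0.370)
t=0.400: state=(0.646, 0.290)
t=0.600: state=(0.694, 0.183)
t=0.800: state=(0.718, 0.054)
t=1.000: state=(0.714, -0.092)
t=1.200: state=(0.680, -0.250)
t=1.400: state=(0.614, -0.420)
t=1.600: state=(0.511, -0.605)
t=1.800: state=(0.370, -0.811)
t=2.000: state=(0.185, -1.043)
t=2.200: state=(-0.048, -1.297)
t=2.400: state=(-0.333, -1.541)
t=2.600: state=(-0.659, -1.693)
t=2.800: state=(-0.996, -1.634)
t=3.000: state=(-1.294, -1.306)
t=3.200: state=(-1.507, -0.812)
t=3.400: state=(-1.620, -0.329)
t=3.480: state=(-1.639, -0.165)

(x, y) = (-1.639, -0.165)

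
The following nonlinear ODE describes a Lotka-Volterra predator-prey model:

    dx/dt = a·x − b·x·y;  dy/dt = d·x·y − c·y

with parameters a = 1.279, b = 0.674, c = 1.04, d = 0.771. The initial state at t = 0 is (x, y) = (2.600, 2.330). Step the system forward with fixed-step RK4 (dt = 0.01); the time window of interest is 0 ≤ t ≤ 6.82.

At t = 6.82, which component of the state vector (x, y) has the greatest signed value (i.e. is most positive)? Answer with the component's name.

t=0.000: state=(2.600, 2.330)
step 1 (dt=0.01): k1=(-0.758, 2.248), k2=(-0.776, 2.252), k3=(-0.776, 2.251), k4=(-0.795, 2.255); state += dt/6·(k1+2k2+2k3+k4)
t=0.010: state=(2.592, 2.353)
t=0.020: state=(2.584, 2.375)
t=0.030: state=(2.576, 2.398)
continuing one RK4 step at a time; state shown every 25 steps (Δt=0.25):
t=0.250: state=(2.305, 2.891)
t=0.500: state=(1.872, 3.338)
t=0.750: state=(1.439, 3.538)
t=1.000: state=(1.093, 3.476)
t=1.250: state=(0.854, 3.228)
t=1.500: state=(0.702, 2.888)
t=1.750: state=(0.612, 2.526)
t=2.000: state=(0.567, 2.181)
t=2.250: state=(0.556, 1.873)
t=2.500: state=(0.571, 1.609)
t=2.750: state=(0.611, 1.390)
t=3.000: state=(0.676, 1.212)
t=3.250: state=(0.768, 1.074)
t=3.500: state=(0.890, 0.971)
t=3.750: state=(1.047, 0.902)
t=4.000: state=(1.243, 0.866)
t=4.250: state=(1.479, 0.868)
t=4.500: state=(1.754, 0.913)
t=4.750: state=(2.055, 1.016)
t=5.000: state=(2.350, 1.199)
t=5.250: state=(2.584, 1.490)
t=5.500: state=(2.677, 1.913)
t=5.750: state=(2.554, 2.451)
t=6.000: state=(2.219, 3.002)
t=6.250: state=(1.776, 3.404)
t=6.500: state=(1.356, 3.545)
t=6.750: state=(1.034, 3.435)
t=6.820: state=(0.963, 3.371)
compare at T: x=0.963, y=3.371

largest component: y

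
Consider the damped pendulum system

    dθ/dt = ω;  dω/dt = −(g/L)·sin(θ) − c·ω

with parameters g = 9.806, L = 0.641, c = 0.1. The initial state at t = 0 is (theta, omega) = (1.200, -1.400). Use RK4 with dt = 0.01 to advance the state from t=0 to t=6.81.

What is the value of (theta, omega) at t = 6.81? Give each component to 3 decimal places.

(theta, omega) = (0.877, 0.091)

t=0.000: state=(1.200, -1.400)
step 1 (dt=0.01): k1=(-1.400, -14.118), k2=(-1.471, -14.072), k3=(-1.470, -14.070), k4=(-1.541, -14.021); state += dt/6·(k1+2k2+2k3+k4)
t=0.010: state=(1.185, -1.541)
t=0.020: state=(1.169, -1.680)
t=0.030: state=(1.152, -1.819)
continuing one RK4 step at a time; state shown every 25 steps (Δt=0.25):
t=0.250: state=(0.457, -4.225)
t=0.500: state=(-0.627, -3.772)
t=0.750: state=(-1.196, -0.585)
t=1.000: state=(-0.905, 2.818)
t=1.250: state=(0.059, 4.338)
t=1.500: state=(0.952, 2.320)
t=1.750: state=(1.108, -1.101)
t=2.000: state=(0.455, -3.830)
t=2.250: state=(-0.546, -3.541)
t=2.500: state=(-1.087, -0.578)
t=2.750: state=(-0.816, 2.641)
t=3.000: state=(0.078, 3.982)
t=3.250: state=(0.886, 2.040)
t=3.500: state=(0.994, -1.203)
t=3.750: state=(0.350, -3.626)
t=4.000: state=(-0.562, -3.102)
t=4.250: state=(-1.001, -0.227)
t=4.500: state=(-0.671, 2.717)
t=4.750: state=(0.184, 3.594)
t=5.000: state=(0.866, 1.504)
t=5.250: state=(0.858, -1.552)
t=5.500: state=(0.182, -3.480)
t=5.750: state=(-0.628, -2.501)
t=6.000: state=(-0.912, 0.339)
t=6.250: state=(-0.482, 2.885)
t=6.500: state=(0.331, 3.102)
t=6.750: state=(0.850, 0.793)
t=6.810: state=(0.877, 0.091)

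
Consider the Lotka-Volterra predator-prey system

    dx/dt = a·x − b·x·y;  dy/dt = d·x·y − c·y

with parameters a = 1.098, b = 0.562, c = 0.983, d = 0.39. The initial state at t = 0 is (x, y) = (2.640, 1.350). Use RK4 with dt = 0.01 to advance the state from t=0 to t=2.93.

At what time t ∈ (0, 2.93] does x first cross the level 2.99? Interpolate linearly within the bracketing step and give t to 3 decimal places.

t=0.000: state=(2.640, 1.350)
step 1 (dt=0.01): k1=(0.896, 0.063), k2=(0.897, 0.065), k3=(0.897, 0.065), k4=(0.898, 0.068); state += dt/6·(k1+2k2+2k3+k4)
t=0.010: state=(2.649, 1.351)
t=0.020: state=(2.658, 1.351)
t=0.030: state=(2.667, 1.352)
continuing one RK4 step at a time; state shown every 10 steps (Δt=0.1):
t=0.100: state=(2.731, 1.359)
t=0.200: state=(2.822, 1.372)
t=0.300: state=(2.915, 1.391)
t=0.380: state=(2.988, 1.410)
next step: t=0.390: state=(2.997, 1.412) — x has crossed 2.99
linear interpolation between t=0.380 (2.98808) and t=0.390 (2.99720) → t≈0.382

t = 0.382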